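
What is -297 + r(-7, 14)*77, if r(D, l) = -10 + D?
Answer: -1606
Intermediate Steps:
-297 + r(-7, 14)*77 = -297 + (-10 - 7)*77 = -297 - 17*77 = -297 - 1309 = -1606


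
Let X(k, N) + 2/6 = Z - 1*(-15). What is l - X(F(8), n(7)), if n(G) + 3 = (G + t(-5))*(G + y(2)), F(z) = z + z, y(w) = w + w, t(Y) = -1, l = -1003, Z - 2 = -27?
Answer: -2978/3 ≈ -992.67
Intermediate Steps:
Z = -25 (Z = 2 - 27 = -25)
y(w) = 2*w
F(z) = 2*z
n(G) = -3 + (-1 + G)*(4 + G) (n(G) = -3 + (G - 1)*(G + 2*2) = -3 + (-1 + G)*(G + 4) = -3 + (-1 + G)*(4 + G))
X(k, N) = -31/3 (X(k, N) = -⅓ + (-25 - 1*(-15)) = -⅓ + (-25 + 15) = -⅓ - 10 = -31/3)
l - X(F(8), n(7)) = -1003 - 1*(-31/3) = -1003 + 31/3 = -2978/3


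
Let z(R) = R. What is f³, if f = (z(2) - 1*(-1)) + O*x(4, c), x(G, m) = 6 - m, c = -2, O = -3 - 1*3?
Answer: -91125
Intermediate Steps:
O = -6 (O = -3 - 3 = -6)
f = -45 (f = (2 - 1*(-1)) - 6*(6 - 1*(-2)) = (2 + 1) - 6*(6 + 2) = 3 - 6*8 = 3 - 48 = -45)
f³ = (-45)³ = -91125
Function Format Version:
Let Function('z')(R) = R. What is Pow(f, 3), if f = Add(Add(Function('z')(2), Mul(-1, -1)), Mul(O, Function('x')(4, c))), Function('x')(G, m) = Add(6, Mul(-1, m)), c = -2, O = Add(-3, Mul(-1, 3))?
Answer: -91125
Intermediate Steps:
O = -6 (O = Add(-3, -3) = -6)
f = -45 (f = Add(Add(2, Mul(-1, -1)), Mul(-6, Add(6, Mul(-1, -2)))) = Add(Add(2, 1), Mul(-6, Add(6, 2))) = Add(3, Mul(-6, 8)) = Add(3, -48) = -45)
Pow(f, 3) = Pow(-45, 3) = -91125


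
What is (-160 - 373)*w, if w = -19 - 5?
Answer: 12792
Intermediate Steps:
w = -24
(-160 - 373)*w = (-160 - 373)*(-24) = -533*(-24) = 12792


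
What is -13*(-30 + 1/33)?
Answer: 12857/33 ≈ 389.61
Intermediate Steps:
-13*(-30 + 1/33) = -13*(-989/33) = 12857/33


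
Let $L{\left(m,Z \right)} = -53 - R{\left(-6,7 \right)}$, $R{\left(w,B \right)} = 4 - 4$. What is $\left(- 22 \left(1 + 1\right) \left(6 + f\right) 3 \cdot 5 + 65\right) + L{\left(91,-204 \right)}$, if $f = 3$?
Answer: $-5928$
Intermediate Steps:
$R{\left(w,B \right)} = 0$ ($R{\left(w,B \right)} = 4 - 4 = 0$)
$L{\left(m,Z \right)} = -53$ ($L{\left(m,Z \right)} = -53 - 0 = -53 + 0 = -53$)
$\left(- 22 \left(1 + 1\right) \left(6 + f\right) 3 \cdot 5 + 65\right) + L{\left(91,-204 \right)} = \left(- 22 \left(1 + 1\right) \left(6 + 3\right) 3 \cdot 5 + 65\right) - 53 = \left(- 22 \cdot 2 \cdot 9 \cdot 3 \cdot 5 + 65\right) - 53 = \left(- 22 \cdot 18 \cdot 3 \cdot 5 + 65\right) - 53 = \left(- 22 \cdot 54 \cdot 5 + 65\right) - 53 = \left(\left(-22\right) 270 + 65\right) - 53 = \left(-5940 + 65\right) - 53 = -5875 - 53 = -5928$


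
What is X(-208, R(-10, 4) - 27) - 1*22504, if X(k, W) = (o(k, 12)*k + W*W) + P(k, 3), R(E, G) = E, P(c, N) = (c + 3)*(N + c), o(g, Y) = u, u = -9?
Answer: 22762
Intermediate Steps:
o(g, Y) = -9
P(c, N) = (3 + c)*(N + c)
X(k, W) = 9 + W² + k² - 3*k (X(k, W) = (-9*k + W*W) + (k² + 3*3 + 3*k + 3*k) = (-9*k + W²) + (k² + 9 + 3*k + 3*k) = (W² - 9*k) + (9 + k² + 6*k) = 9 + W² + k² - 3*k)
X(-208, R(-10, 4) - 27) - 1*22504 = (9 + (-10 - 27)² + (-208)² - 3*(-208)) - 1*22504 = (9 + (-37)² + 43264 + 624) - 22504 = (9 + 1369 + 43264 + 624) - 22504 = 45266 - 22504 = 22762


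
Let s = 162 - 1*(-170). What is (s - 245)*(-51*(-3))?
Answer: 13311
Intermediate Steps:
s = 332 (s = 162 + 170 = 332)
(s - 245)*(-51*(-3)) = (332 - 245)*(-51*(-3)) = 87*153 = 13311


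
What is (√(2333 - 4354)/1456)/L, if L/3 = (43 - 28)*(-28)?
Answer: -I*√2021/1834560 ≈ -2.4505e-5*I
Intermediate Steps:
L = -1260 (L = 3*((43 - 28)*(-28)) = 3*(15*(-28)) = 3*(-420) = -1260)
(√(2333 - 4354)/1456)/L = (√(2333 - 4354)/1456)/(-1260) = (√(-2021)*(1/1456))*(-1/1260) = ((I*√2021)*(1/1456))*(-1/1260) = (I*√2021/1456)*(-1/1260) = -I*√2021/1834560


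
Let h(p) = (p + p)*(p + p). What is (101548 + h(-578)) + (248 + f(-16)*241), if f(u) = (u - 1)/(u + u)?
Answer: 46024321/32 ≈ 1.4383e+6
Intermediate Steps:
f(u) = (-1 + u)/(2*u) (f(u) = (-1 + u)/((2*u)) = (-1 + u)*(1/(2*u)) = (-1 + u)/(2*u))
h(p) = 4*p² (h(p) = (2*p)*(2*p) = 4*p²)
(101548 + h(-578)) + (248 + f(-16)*241) = (101548 + 4*(-578)²) + (248 + ((½)*(-1 - 16)/(-16))*241) = (101548 + 4*334084) + (248 + ((½)*(-1/16)*(-17))*241) = (101548 + 1336336) + (248 + (17/32)*241) = 1437884 + (248 + 4097/32) = 1437884 + 12033/32 = 46024321/32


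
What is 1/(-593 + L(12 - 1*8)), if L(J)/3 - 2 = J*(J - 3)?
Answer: -1/575 ≈ -0.0017391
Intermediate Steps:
L(J) = 6 + 3*J*(-3 + J) (L(J) = 6 + 3*(J*(J - 3)) = 6 + 3*(J*(-3 + J)) = 6 + 3*J*(-3 + J))
1/(-593 + L(12 - 1*8)) = 1/(-593 + (6 - 9*(12 - 1*8) + 3*(12 - 1*8)**2)) = 1/(-593 + (6 - 9*(12 - 8) + 3*(12 - 8)**2)) = 1/(-593 + (6 - 9*4 + 3*4**2)) = 1/(-593 + (6 - 36 + 3*16)) = 1/(-593 + (6 - 36 + 48)) = 1/(-593 + 18) = 1/(-575) = -1/575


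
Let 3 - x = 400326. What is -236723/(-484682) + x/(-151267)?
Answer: 229837730327/73316392094 ≈ 3.1349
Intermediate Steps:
x = -400323 (x = 3 - 1*400326 = 3 - 400326 = -400323)
-236723/(-484682) + x/(-151267) = -236723/(-484682) - 400323/(-151267) = -236723*(-1/484682) - 400323*(-1/151267) = 236723/484682 + 400323/151267 = 229837730327/73316392094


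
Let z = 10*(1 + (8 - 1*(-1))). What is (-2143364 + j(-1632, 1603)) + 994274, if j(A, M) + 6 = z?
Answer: -1148996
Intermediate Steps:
z = 100 (z = 10*(1 + (8 + 1)) = 10*(1 + 9) = 10*10 = 100)
j(A, M) = 94 (j(A, M) = -6 + 100 = 94)
(-2143364 + j(-1632, 1603)) + 994274 = (-2143364 + 94) + 994274 = -2143270 + 994274 = -1148996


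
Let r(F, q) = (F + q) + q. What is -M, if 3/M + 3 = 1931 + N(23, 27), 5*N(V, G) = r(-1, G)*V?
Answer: -15/10859 ≈ -0.0013813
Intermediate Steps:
r(F, q) = F + 2*q
N(V, G) = V*(-1 + 2*G)/5 (N(V, G) = ((-1 + 2*G)*V)/5 = (V*(-1 + 2*G))/5 = V*(-1 + 2*G)/5)
M = 15/10859 (M = 3/(-3 + (1931 + (⅕)*23*(-1 + 2*27))) = 3/(-3 + (1931 + (⅕)*23*(-1 + 54))) = 3/(-3 + (1931 + (⅕)*23*53)) = 3/(-3 + (1931 + 1219/5)) = 3/(-3 + 10874/5) = 3/(10859/5) = 3*(5/10859) = 15/10859 ≈ 0.0013813)
-M = -1*15/10859 = -15/10859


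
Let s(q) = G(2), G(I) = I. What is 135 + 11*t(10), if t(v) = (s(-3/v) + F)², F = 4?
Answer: 531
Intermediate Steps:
s(q) = 2
t(v) = 36 (t(v) = (2 + 4)² = 6² = 36)
135 + 11*t(10) = 135 + 11*36 = 135 + 396 = 531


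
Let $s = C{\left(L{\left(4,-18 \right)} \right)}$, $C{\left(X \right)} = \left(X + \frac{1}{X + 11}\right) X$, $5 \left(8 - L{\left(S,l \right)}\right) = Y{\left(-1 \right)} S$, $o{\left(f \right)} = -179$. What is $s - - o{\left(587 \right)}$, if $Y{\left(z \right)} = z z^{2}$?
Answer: $- \frac{22751}{225} \approx -101.12$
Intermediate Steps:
$Y{\left(z \right)} = z^{3}$
$L{\left(S,l \right)} = 8 + \frac{S}{5}$ ($L{\left(S,l \right)} = 8 - \frac{\left(-1\right)^{3} S}{5} = 8 - \frac{\left(-1\right) S}{5} = 8 + \frac{S}{5}$)
$C{\left(X \right)} = X \left(X + \frac{1}{11 + X}\right)$ ($C{\left(X \right)} = \left(X + \frac{1}{11 + X}\right) X = X \left(X + \frac{1}{11 + X}\right)$)
$s = \frac{17524}{225}$ ($s = \frac{\left(8 + \frac{1}{5} \cdot 4\right) \left(1 + \left(8 + \frac{1}{5} \cdot 4\right)^{2} + 11 \left(8 + \frac{1}{5} \cdot 4\right)\right)}{11 + \left(8 + \frac{1}{5} \cdot 4\right)} = \frac{\left(8 + \frac{4}{5}\right) \left(1 + \left(8 + \frac{4}{5}\right)^{2} + 11 \left(8 + \frac{4}{5}\right)\right)}{11 + \left(8 + \frac{4}{5}\right)} = \frac{44 \left(1 + \left(\frac{44}{5}\right)^{2} + 11 \cdot \frac{44}{5}\right)}{5 \left(11 + \frac{44}{5}\right)} = \frac{44 \left(1 + \frac{1936}{25} + \frac{484}{5}\right)}{5 \cdot \frac{99}{5}} = \frac{44}{5} \cdot \frac{5}{99} \cdot \frac{4381}{25} = \frac{17524}{225} \approx 77.884$)
$s - - o{\left(587 \right)} = \frac{17524}{225} - \left(-1\right) \left(-179\right) = \frac{17524}{225} - 179 = - \frac{22751}{225}$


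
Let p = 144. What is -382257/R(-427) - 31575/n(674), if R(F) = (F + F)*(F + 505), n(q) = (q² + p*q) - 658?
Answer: 11577539851/2037860916 ≈ 5.6812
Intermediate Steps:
n(q) = -658 + q² + 144*q (n(q) = (q² + 144*q) - 658 = -658 + q² + 144*q)
R(F) = 2*F*(505 + F) (R(F) = (2*F)*(505 + F) = 2*F*(505 + F))
-382257/R(-427) - 31575/n(674) = -382257*(-1/(854*(505 - 427))) - 31575/(-658 + 674² + 144*674) = -382257/(2*(-427)*78) - 31575/(-658 + 454276 + 97056) = -382257/(-66612) - 31575/550674 = -382257*(-1/66612) - 31575*1/550674 = 127419/22204 - 10525/183558 = 11577539851/2037860916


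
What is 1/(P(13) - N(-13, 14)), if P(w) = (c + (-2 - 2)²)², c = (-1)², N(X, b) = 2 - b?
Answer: 1/301 ≈ 0.0033223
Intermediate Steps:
c = 1
P(w) = 289 (P(w) = (1 + (-2 - 2)²)² = (1 + (-4)²)² = (1 + 16)² = 17² = 289)
1/(P(13) - N(-13, 14)) = 1/(289 - (2 - 1*14)) = 1/(289 - (2 - 14)) = 1/(289 - 1*(-12)) = 1/(289 + 12) = 1/301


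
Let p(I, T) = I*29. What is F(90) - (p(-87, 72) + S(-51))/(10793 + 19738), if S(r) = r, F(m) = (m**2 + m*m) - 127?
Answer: 163575779/10177 ≈ 16073.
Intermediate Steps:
F(m) = -127 + 2*m**2 (F(m) = (m**2 + m**2) - 127 = 2*m**2 - 127 = -127 + 2*m**2)
p(I, T) = 29*I
F(90) - (p(-87, 72) + S(-51))/(10793 + 19738) = (-127 + 2*90**2) - (29*(-87) - 51)/(10793 + 19738) = (-127 + 2*8100) - (-2523 - 51)/30531 = (-127 + 16200) - (-2574)/30531 = 16073 - 1*(-858/10177) = 16073 + 858/10177 = 163575779/10177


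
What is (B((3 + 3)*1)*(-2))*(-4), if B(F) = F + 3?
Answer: 72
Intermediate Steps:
B(F) = 3 + F
(B((3 + 3)*1)*(-2))*(-4) = ((3 + (3 + 3)*1)*(-2))*(-4) = ((3 + 6*1)*(-2))*(-4) = ((3 + 6)*(-2))*(-4) = (9*(-2))*(-4) = -18*(-4) = 72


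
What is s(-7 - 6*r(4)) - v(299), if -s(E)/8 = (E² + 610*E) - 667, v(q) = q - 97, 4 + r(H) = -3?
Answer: -175466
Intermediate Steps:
r(H) = -7 (r(H) = -4 - 3 = -7)
v(q) = -97 + q
s(E) = 5336 - 4880*E - 8*E² (s(E) = -8*((E² + 610*E) - 667) = -8*(-667 + E² + 610*E) = 5336 - 4880*E - 8*E²)
s(-7 - 6*r(4)) - v(299) = (5336 - 4880*(-7 - 6*(-7)) - 8*(-7 - 6*(-7))²) - (-97 + 299) = (5336 - 4880*(-7 + 42) - 8*(-7 + 42)²) - 1*202 = (5336 - 4880*35 - 8*35²) - 202 = (5336 - 170800 - 8*1225) - 202 = (5336 - 170800 - 9800) - 202 = -175264 - 202 = -175466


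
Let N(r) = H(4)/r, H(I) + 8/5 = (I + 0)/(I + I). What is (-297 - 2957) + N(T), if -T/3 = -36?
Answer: -3514331/1080 ≈ -3254.0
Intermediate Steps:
T = 108 (T = -3*(-36) = 108)
H(I) = -11/10 (H(I) = -8/5 + (I + 0)/(I + I) = -8/5 + I/((2*I)) = -8/5 + I*(1/(2*I)) = -8/5 + ½ = -11/10)
N(r) = -11/(10*r)
(-297 - 2957) + N(T) = (-297 - 2957) - 11/10/108 = -3254 - 11/10*1/108 = -3254 - 11/1080 = -3514331/1080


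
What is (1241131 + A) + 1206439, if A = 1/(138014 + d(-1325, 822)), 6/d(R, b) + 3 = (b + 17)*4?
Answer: 1132639813499713/462760948 ≈ 2.4476e+6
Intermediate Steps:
d(R, b) = 6/(65 + 4*b) (d(R, b) = 6/(-3 + (b + 17)*4) = 6/(-3 + (17 + b)*4) = 6/(-3 + (68 + 4*b)) = 6/(65 + 4*b))
A = 3353/462760948 (A = 1/(138014 + 6/(65 + 4*822)) = 1/(138014 + 6/(65 + 3288)) = 1/(138014 + 6/3353) = 1/(462760948/3353) = 3353/462760948 ≈ 7.2456e-6)
(1241131 + A) + 1206439 = (1241131 + 3353/462760948) + 1206439 = 574346958155541/462760948 + 1206439 = 1132639813499713/462760948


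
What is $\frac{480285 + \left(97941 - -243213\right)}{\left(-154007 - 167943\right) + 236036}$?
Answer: $- \frac{91271}{9546} \approx -9.5612$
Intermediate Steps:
$\frac{480285 + \left(97941 - -243213\right)}{\left(-154007 - 167943\right) + 236036} = \frac{480285 + \left(97941 + 243213\right)}{-321950 + 236036} = \frac{480285 + 341154}{-85914} = 821439 \left(- \frac{1}{85914}\right) = - \frac{91271}{9546}$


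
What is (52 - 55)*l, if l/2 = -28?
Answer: 168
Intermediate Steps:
l = -56 (l = 2*(-28) = -56)
(52 - 55)*l = (52 - 55)*(-56) = -3*(-56) = 168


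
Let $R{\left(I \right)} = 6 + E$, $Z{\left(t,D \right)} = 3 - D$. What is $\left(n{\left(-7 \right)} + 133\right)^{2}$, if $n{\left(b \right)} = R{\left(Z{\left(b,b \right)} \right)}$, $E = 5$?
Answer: $20736$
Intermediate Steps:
$R{\left(I \right)} = 11$ ($R{\left(I \right)} = 6 + 5 = 11$)
$n{\left(b \right)} = 11$
$\left(n{\left(-7 \right)} + 133\right)^{2} = \left(11 + 133\right)^{2} = 144^{2} = 20736$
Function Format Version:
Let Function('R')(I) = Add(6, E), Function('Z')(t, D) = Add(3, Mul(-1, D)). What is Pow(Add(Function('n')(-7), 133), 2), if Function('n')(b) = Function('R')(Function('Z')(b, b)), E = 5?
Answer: 20736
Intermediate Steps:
Function('R')(I) = 11 (Function('R')(I) = Add(6, 5) = 11)
Function('n')(b) = 11
Pow(Add(Function('n')(-7), 133), 2) = Pow(Add(11, 133), 2) = Pow(144, 2) = 20736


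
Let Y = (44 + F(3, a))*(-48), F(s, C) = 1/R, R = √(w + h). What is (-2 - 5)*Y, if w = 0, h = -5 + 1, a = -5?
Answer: 14784 - 168*I ≈ 14784.0 - 168.0*I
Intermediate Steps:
h = -4
R = 2*I (R = √(0 - 4) = √(-4) = 2*I ≈ 2.0*I)
F(s, C) = -I/2 (F(s, C) = 1/(2*I) = -I/2)
Y = -2112 + 24*I (Y = (44 - I/2)*(-48) = -2112 + 24*I ≈ -2112.0 + 24.0*I)
(-2 - 5)*Y = (-2 - 5)*(-2112 + 24*I) = -7*(-2112 + 24*I) = 14784 - 168*I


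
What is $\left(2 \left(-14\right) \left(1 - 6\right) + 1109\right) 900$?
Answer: $1124100$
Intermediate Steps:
$\left(2 \left(-14\right) \left(1 - 6\right) + 1109\right) 900 = \left(- 28 \left(1 - 6\right) + 1109\right) 900 = \left(\left(-28\right) \left(-5\right) + 1109\right) 900 = \left(140 + 1109\right) 900 = 1249 \cdot 900 = 1124100$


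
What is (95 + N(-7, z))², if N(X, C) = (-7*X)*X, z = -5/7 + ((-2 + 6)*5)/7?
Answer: 61504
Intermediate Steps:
z = 15/7 (z = -5*⅐ + (4*5)*(⅐) = -5/7 + 20*(⅐) = -5/7 + 20/7 = 15/7 ≈ 2.1429)
N(X, C) = -7*X²
(95 + N(-7, z))² = (95 - 7*(-7)²)² = (95 - 7*49)² = (95 - 343)² = (-248)² = 61504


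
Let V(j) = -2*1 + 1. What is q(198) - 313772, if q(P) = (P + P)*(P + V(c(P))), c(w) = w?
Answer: -235760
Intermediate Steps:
V(j) = -1 (V(j) = -2 + 1 = -1)
q(P) = 2*P*(-1 + P) (q(P) = (P + P)*(P - 1) = (2*P)*(-1 + P) = 2*P*(-1 + P))
q(198) - 313772 = 2*198*(-1 + 198) - 313772 = 2*198*197 - 313772 = 78012 - 313772 = -235760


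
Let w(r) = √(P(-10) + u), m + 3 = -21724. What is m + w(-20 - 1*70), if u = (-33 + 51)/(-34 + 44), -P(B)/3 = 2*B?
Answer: -21727 + √1545/5 ≈ -21719.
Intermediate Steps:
P(B) = -6*B
u = 9/5 (u = 18/10 = 18*(⅒) = 9/5 ≈ 1.8000)
m = -21727 (m = -3 - 21724 = -21727)
w(r) = √1545/5 (w(r) = √(-6*(-10) + 9/5) = √(60 + 9/5) = √(309/5) = √1545/5)
m + w(-20 - 1*70) = -21727 + √1545/5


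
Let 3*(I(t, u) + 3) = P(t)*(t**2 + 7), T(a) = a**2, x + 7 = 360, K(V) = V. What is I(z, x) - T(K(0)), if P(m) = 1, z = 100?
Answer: 9998/3 ≈ 3332.7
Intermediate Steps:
x = 353 (x = -7 + 360 = 353)
I(t, u) = -2/3 + t**2/3 (I(t, u) = -3 + (1*(t**2 + 7))/3 = -3 + (1*(7 + t**2))/3 = -3 + (7 + t**2)/3 = -3 + (7/3 + t**2/3) = -2/3 + t**2/3)
I(z, x) - T(K(0)) = (-2/3 + (1/3)*100**2) - 1*0**2 = (-2/3 + (1/3)*10000) - 1*0 = (-2/3 + 10000/3) + 0 = 9998/3 + 0 = 9998/3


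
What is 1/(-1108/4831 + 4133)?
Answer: 4831/19965415 ≈ 0.00024197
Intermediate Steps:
1/(-1108/4831 + 4133) = 1/(19965415/4831) = 4831/19965415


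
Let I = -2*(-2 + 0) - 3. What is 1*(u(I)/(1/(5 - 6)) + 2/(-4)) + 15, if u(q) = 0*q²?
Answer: 29/2 ≈ 14.500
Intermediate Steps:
I = 1 (I = -2*(-2) - 3 = 4 - 3 = 1)
u(q) = 0
1*(u(I)/(1/(5 - 6)) + 2/(-4)) + 15 = 1*(0/(1/(5 - 6)) + 2/(-4)) + 15 = 1*(0/(1/(-1)) + 2*(-¼)) + 15 = 1*(0/(-1) - ½) + 15 = 1*(0*(-1) - ½) + 15 = 1*(0 - ½) + 15 = 1*(-½) + 15 = -½ + 15 = 29/2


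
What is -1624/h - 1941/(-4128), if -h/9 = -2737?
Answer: 1957561/4842144 ≈ 0.40428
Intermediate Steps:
h = 24633 (h = -9*(-2737) = 24633)
-1624/h - 1941/(-4128) = -1624/24633 - 1941/(-4128) = -1624*1/24633 - 1941*(-1/4128) = -232/3519 + 647/1376 = 1957561/4842144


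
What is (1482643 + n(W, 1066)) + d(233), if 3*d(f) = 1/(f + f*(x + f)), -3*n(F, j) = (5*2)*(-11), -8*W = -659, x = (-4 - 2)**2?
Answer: 279826133491/188730 ≈ 1.4827e+6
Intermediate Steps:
x = 36 (x = (-6)**2 = 36)
W = 659/8 (W = -1/8*(-659) = 659/8 ≈ 82.375)
n(F, j) = 110/3 (n(F, j) = -5*2*(-11)/3 = -10*(-11)/3 = -1/3*(-110) = 110/3)
d(f) = 1/(3*(f + f*(36 + f)))
(1482643 + n(W, 1066)) + d(233) = (1482643 + 110/3) + (1/3)/(233*(37 + 233)) = 4448039/3 + (1/3)*(1/233)/270 = 4448039/3 + (1/3)*(1/233)*(1/270) = 4448039/3 + 1/188730 = 279826133491/188730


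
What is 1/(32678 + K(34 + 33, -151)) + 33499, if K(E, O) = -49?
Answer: 1093038872/32629 ≈ 33499.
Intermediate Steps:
1/(32678 + K(34 + 33, -151)) + 33499 = 1/(32678 - 49) + 33499 = 1/32629 + 33499 = 1093038872/32629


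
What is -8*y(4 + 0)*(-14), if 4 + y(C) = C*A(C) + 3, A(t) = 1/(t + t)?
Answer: -56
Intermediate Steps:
A(t) = 1/(2*t)
y(C) = -1/2 (y(C) = -4 + (C*(1/(2*C)) + 3) = -4 + (1/2 + 3) = -4 + 7/2 = -1/2)
-8*y(4 + 0)*(-14) = -8*(-1/2)*(-14) = 4*(-14) = -56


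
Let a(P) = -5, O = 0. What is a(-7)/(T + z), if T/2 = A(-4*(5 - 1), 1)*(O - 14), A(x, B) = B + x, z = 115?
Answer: -1/107 ≈ -0.0093458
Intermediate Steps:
T = 420 (T = 2*((1 - 4*(5 - 1))*(0 - 14)) = 2*((1 - 4*4)*(-14)) = 2*((1 - 16)*(-14)) = 2*(-15*(-14)) = 2*210 = 420)
a(-7)/(T + z) = -5/(420 + 115) = -5/535 = -5*1/535 = -1/107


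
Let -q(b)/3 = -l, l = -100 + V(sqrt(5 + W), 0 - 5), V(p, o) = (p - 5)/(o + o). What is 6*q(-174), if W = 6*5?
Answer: -1791 - 9*sqrt(35)/5 ≈ -1801.6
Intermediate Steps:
W = 30
V(p, o) = (-5 + p)/(2*o) (V(p, o) = (-5 + p)/((2*o)) = (-5 + p)*(1/(2*o)) = (-5 + p)/(2*o))
l = -199/2 - sqrt(35)/10 (l = -100 + (-5 + sqrt(5 + 30))/(2*(0 - 5)) = -100 + (1/2)*(-5 + sqrt(35))/(-5) = -100 + (1/2)*(-1/5)*(-5 + sqrt(35)) = -100 + (1/2 - sqrt(35)/10) = -199/2 - sqrt(35)/10 ≈ -100.09)
q(b) = -597/2 - 3*sqrt(35)/10 (q(b) = -(-3)*(-199/2 - sqrt(35)/10) = -3*(199/2 + sqrt(35)/10) = -597/2 - 3*sqrt(35)/10)
6*q(-174) = 6*(-597/2 - 3*sqrt(35)/10) = -1791 - 9*sqrt(35)/5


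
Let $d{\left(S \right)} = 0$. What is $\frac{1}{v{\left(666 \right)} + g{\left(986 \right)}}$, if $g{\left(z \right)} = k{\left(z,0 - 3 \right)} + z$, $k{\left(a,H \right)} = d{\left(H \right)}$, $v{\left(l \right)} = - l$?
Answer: $\frac{1}{320} \approx 0.003125$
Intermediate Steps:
$k{\left(a,H \right)} = 0$
$g{\left(z \right)} = z$ ($g{\left(z \right)} = 0 + z = z$)
$\frac{1}{v{\left(666 \right)} + g{\left(986 \right)}} = \frac{1}{\left(-1\right) 666 + 986} = \frac{1}{-666 + 986} = \frac{1}{320}$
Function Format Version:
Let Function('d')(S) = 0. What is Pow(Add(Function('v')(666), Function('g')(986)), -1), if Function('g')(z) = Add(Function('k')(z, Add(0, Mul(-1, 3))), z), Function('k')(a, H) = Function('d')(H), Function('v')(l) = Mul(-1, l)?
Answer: Rational(1, 320) ≈ 0.0031250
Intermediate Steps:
Function('k')(a, H) = 0
Function('g')(z) = z (Function('g')(z) = Add(0, z) = z)
Pow(Add(Function('v')(666), Function('g')(986)), -1) = Pow(Add(Mul(-1, 666), 986), -1) = Pow(Add(-666, 986), -1) = Pow(320, -1) = Rational(1, 320)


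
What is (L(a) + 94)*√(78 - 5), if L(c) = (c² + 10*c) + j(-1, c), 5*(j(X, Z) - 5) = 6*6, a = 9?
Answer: 1386*√73/5 ≈ 2368.4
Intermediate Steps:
j(X, Z) = 61/5 (j(X, Z) = 5 + (6*6)/5 = 5 + (⅕)*36 = 5 + 36/5 = 61/5)
L(c) = 61/5 + c² + 10*c (L(c) = (c² + 10*c) + 61/5 = 61/5 + c² + 10*c)
(L(a) + 94)*√(78 - 5) = ((61/5 + 9² + 10*9) + 94)*√(78 - 5) = ((61/5 + 81 + 90) + 94)*√73 = (916/5 + 94)*√73 = 1386*√73/5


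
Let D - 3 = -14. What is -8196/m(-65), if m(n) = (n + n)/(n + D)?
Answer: -311448/65 ≈ -4791.5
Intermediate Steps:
D = -11 (D = 3 - 14 = -11)
m(n) = 2*n/(-11 + n) (m(n) = (n + n)/(n - 11) = (2*n)/(-11 + n) = 2*n/(-11 + n))
-8196/m(-65) = -8196/(2*(-65)/(-11 - 65)) = -8196/(2*(-65)/(-76)) = -8196/(2*(-65)*(-1/76)) = -8196/65/38 = -8196*38/65 = -311448/65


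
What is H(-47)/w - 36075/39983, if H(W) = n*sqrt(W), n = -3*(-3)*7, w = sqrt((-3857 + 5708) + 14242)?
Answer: -36075/39983 + 9*I*sqrt(6251)/209 ≈ -0.90226 + 3.4046*I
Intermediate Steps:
w = 11*sqrt(133) (w = sqrt(1851 + 14242) = sqrt(16093) = 11*sqrt(133) ≈ 126.86)
n = 63 (n = 9*7 = 63)
H(W) = 63*sqrt(W)
H(-47)/w - 36075/39983 = (63*sqrt(-47))/((11*sqrt(133))) - 36075/39983 = (63*(I*sqrt(47)))*(sqrt(133)/1463) - 36075*1/39983 = (63*I*sqrt(47))*(sqrt(133)/1463) - 36075/39983 = 9*I*sqrt(6251)/209 - 36075/39983 = -36075/39983 + 9*I*sqrt(6251)/209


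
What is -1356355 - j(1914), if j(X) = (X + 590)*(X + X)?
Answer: -10941667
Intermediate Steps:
j(X) = 2*X*(590 + X) (j(X) = (590 + X)*(2*X) = 2*X*(590 + X))
-1356355 - j(1914) = -1356355 - 2*1914*(590 + 1914) = -1356355 - 2*1914*2504 = -1356355 - 1*9585312 = -1356355 - 9585312 = -10941667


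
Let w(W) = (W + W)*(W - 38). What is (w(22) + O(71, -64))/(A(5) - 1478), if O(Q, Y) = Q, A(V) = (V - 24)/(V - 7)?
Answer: 422/979 ≈ 0.43105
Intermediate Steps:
A(V) = (-24 + V)/(-7 + V)
w(W) = 2*W*(-38 + W) (w(W) = (2*W)*(-38 + W) = 2*W*(-38 + W))
(w(22) + O(71, -64))/(A(5) - 1478) = (2*22*(-38 + 22) + 71)/((-24 + 5)/(-7 + 5) - 1478) = (2*22*(-16) + 71)/(-19/(-2) - 1478) = (-704 + 71)/(-½*(-19) - 1478) = -633/(19/2 - 1478) = -633/(-2937/2) = -633*(-2/2937) = 422/979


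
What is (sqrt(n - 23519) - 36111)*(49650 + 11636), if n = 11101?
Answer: -2213098746 + 61286*I*sqrt(12418) ≈ -2.2131e+9 + 6.8295e+6*I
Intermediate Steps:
(sqrt(n - 23519) - 36111)*(49650 + 11636) = (sqrt(11101 - 23519) - 36111)*(49650 + 11636) = (sqrt(-12418) - 36111)*61286 = (I*sqrt(12418) - 36111)*61286 = (-36111 + I*sqrt(12418))*61286 = -2213098746 + 61286*I*sqrt(12418)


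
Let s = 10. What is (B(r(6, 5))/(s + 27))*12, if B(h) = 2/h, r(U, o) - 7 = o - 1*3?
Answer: 8/111 ≈ 0.072072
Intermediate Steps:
r(U, o) = 4 + o (r(U, o) = 7 + (o - 1*3) = 7 + (o - 3) = 7 + (-3 + o) = 4 + o)
(B(r(6, 5))/(s + 27))*12 = ((2/(4 + 5))/(10 + 27))*12 = ((2/9)/37)*12 = ((2*(⅑))/37)*12 = ((1/37)*(2/9))*12 = (2/333)*12 = 8/111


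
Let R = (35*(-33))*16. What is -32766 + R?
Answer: -51246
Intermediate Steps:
R = -18480 (R = -1155*16 = -18480)
-32766 + R = -32766 - 18480 = -51246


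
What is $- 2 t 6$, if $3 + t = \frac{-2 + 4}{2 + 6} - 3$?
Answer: $69$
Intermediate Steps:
$t = - \frac{23}{4}$ ($t = -3 - \left(3 - \frac{-2 + 4}{2 + 6}\right) = -3 - \left(3 - \frac{2}{8}\right) = -3 + \left(2 \cdot \frac{1}{8} - 3\right) = -3 + \left(\frac{1}{4} - 3\right) = -3 - \frac{11}{4} = - \frac{23}{4} \approx -5.75$)
$- 2 t 6 = \left(-2\right) \left(- \frac{23}{4}\right) 6 = \frac{23}{2} \cdot 6 = 69$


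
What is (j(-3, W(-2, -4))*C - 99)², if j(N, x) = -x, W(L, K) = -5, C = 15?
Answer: 576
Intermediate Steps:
(j(-3, W(-2, -4))*C - 99)² = (-1*(-5)*15 - 99)² = (5*15 - 99)² = (75 - 99)² = (-24)² = 576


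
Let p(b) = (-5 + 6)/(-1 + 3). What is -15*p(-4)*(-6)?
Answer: 45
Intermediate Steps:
p(b) = ½ (p(b) = 1/2 = 1*(½) = ½)
-15*p(-4)*(-6) = -15*½*(-6) = -15/2*(-6) = 45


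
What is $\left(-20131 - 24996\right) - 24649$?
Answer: $-69776$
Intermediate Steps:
$\left(-20131 - 24996\right) - 24649 = -45127 - 24649 = -69776$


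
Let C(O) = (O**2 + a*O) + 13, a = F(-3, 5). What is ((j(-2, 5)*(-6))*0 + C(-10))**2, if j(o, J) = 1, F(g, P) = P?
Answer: 3969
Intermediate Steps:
a = 5
C(O) = 13 + O**2 + 5*O (C(O) = (O**2 + 5*O) + 13 = 13 + O**2 + 5*O)
((j(-2, 5)*(-6))*0 + C(-10))**2 = ((1*(-6))*0 + (13 + (-10)**2 + 5*(-10)))**2 = (-6*0 + (13 + 100 - 50))**2 = (0 + 63)**2 = 63**2 = 3969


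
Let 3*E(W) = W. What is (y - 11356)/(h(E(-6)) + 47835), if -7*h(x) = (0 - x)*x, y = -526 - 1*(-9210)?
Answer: -18704/334849 ≈ -0.055858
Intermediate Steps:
E(W) = W/3
y = 8684 (y = -526 + 9210 = 8684)
h(x) = x²/7 (h(x) = -(0 - x)*x/7 = -(-x)*x/7 = -(-1)*x²/7 = x²/7)
(y - 11356)/(h(E(-6)) + 47835) = (8684 - 11356)/(((⅓)*(-6))²/7 + 47835) = -2672/((⅐)*(-2)² + 47835) = -2672/((⅐)*4 + 47835) = -2672/(4/7 + 47835) = -2672/334849/7 = -2672*7/334849 = -18704/334849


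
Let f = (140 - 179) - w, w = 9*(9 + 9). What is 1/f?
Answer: -1/201 ≈ -0.0049751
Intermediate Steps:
w = 162 (w = 9*18 = 162)
f = -201 (f = (140 - 179) - 1*162 = -39 - 162 = -201)
1/f = 1/(-201) = -1/201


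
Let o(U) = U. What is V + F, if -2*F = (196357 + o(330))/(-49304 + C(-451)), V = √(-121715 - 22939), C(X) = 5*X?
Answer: 196687/103118 + I*√144654 ≈ 1.9074 + 380.33*I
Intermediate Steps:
V = I*√144654 (V = √(-144654) = I*√144654 ≈ 380.33*I)
F = 196687/103118 (F = -(196357 + 330)/(2*(-49304 + 5*(-451))) = -196687/(2*(-49304 - 2255)) = -196687/(2*(-51559)) = -196687*(-1)/(2*51559) = -½*(-196687/51559) = 196687/103118 ≈ 1.9074)
V + F = I*√144654 + 196687/103118 = 196687/103118 + I*√144654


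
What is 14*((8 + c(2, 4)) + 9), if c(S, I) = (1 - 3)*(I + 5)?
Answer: -14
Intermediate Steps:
c(S, I) = -10 - 2*I (c(S, I) = -2*(5 + I) = -10 - 2*I)
14*((8 + c(2, 4)) + 9) = 14*((8 + (-10 - 2*4)) + 9) = 14*((8 + (-10 - 8)) + 9) = 14*((8 - 18) + 9) = 14*(-10 + 9) = 14*(-1) = -14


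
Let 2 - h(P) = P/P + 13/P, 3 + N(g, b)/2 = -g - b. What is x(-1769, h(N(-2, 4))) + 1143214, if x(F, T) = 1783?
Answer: 1144997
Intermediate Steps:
N(g, b) = -6 - 2*b - 2*g (N(g, b) = -6 + 2*(-g - b) = -6 + 2*(-b - g) = -6 + (-2*b - 2*g) = -6 - 2*b - 2*g)
h(P) = 1 - 13/P (h(P) = 2 - (P/P + 13/P) = 2 - (1 + 13/P) = 2 + (-1 - 13/P) = 1 - 13/P)
x(-1769, h(N(-2, 4))) + 1143214 = 1783 + 1143214 = 1144997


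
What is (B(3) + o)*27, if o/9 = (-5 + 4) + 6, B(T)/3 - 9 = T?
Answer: 2187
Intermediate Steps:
B(T) = 27 + 3*T
o = 45 (o = 9*((-5 + 4) + 6) = 9*(-1 + 6) = 9*5 = 45)
(B(3) + o)*27 = ((27 + 3*3) + 45)*27 = ((27 + 9) + 45)*27 = (36 + 45)*27 = 81*27 = 2187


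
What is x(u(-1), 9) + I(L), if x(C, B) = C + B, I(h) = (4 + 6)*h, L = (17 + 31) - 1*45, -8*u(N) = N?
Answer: 313/8 ≈ 39.125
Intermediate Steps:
u(N) = -N/8
L = 3 (L = 48 - 45 = 3)
I(h) = 10*h
x(C, B) = B + C
x(u(-1), 9) + I(L) = (9 - ⅛*(-1)) + 10*3 = (9 + ⅛) + 30 = 73/8 + 30 = 313/8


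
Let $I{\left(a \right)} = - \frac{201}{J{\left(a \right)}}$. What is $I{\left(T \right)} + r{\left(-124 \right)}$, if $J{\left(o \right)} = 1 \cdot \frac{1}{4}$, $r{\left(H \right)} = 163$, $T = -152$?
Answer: $-641$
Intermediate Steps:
$J{\left(o \right)} = \frac{1}{4}$ ($J{\left(o \right)} = 1 \cdot \frac{1}{4} = \frac{1}{4}$)
$I{\left(a \right)} = -804$ ($I{\left(a \right)} = - 201 \frac{1}{\frac{1}{4}} = \left(-201\right) 4 = -804$)
$I{\left(T \right)} + r{\left(-124 \right)} = -804 + 163 = -641$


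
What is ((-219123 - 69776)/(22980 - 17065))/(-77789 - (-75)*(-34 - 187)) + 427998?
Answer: 18376359510983/42935620 ≈ 4.2800e+5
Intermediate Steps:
((-219123 - 69776)/(22980 - 17065))/(-77789 - (-75)*(-34 - 187)) + 427998 = (-288899/5915)/(-77789 - (-75)*(-221)) + 427998 = (-288899*1/5915)/(-77789 - 1*16575) + 427998 = -22223/(455*(-77789 - 16575)) + 427998 = -22223/455/(-94364) + 427998 = -22223/455*(-1/94364) + 427998 = 22223/42935620 + 427998 = 18376359510983/42935620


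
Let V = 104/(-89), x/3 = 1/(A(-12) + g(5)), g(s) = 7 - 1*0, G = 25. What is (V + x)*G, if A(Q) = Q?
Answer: -3935/89 ≈ -44.214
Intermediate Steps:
g(s) = 7 (g(s) = 7 + 0 = 7)
x = -3/5 (x = 3/(-12 + 7) = 3/(-5) = 3*(-1/5) = -3/5 ≈ -0.60000)
V = -104/89 (V = 104*(-1/89) = -104/89 ≈ -1.1685)
(V + x)*G = (-104/89 - 3/5)*25 = -787/445*25 = -3935/89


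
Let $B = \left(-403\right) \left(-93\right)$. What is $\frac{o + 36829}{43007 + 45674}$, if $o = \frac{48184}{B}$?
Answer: $\frac{1380362275}{3323675199} \approx 0.41531$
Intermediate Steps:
$B = 37479$
$o = \frac{48184}{37479} \approx 1.2856$
$\frac{o + 36829}{43007 + 45674} = \frac{\frac{48184}{37479} + 36829}{43007 + 45674} = \frac{1380362275}{37479 \cdot 88681} = \frac{1380362275}{37479} \cdot \frac{1}{88681} = \frac{1380362275}{3323675199}$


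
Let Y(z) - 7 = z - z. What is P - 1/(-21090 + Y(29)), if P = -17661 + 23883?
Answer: 131178427/21083 ≈ 6222.0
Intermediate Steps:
Y(z) = 7 (Y(z) = 7 + (z - z) = 7 + 0 = 7)
P = 6222
P - 1/(-21090 + Y(29)) = 6222 - 1/(-21090 + 7) = 6222 - 1/(-21083) = 6222 - 1*(-1/21083) = 6222 + 1/21083 = 131178427/21083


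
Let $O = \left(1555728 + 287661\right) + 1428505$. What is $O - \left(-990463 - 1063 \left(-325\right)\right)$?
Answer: $3916882$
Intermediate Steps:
$O = 3271894$ ($O = 1843389 + 1428505 = 3271894$)
$O - \left(-990463 - 1063 \left(-325\right)\right) = 3271894 - \left(-990463 - 1063 \left(-325\right)\right) = 3271894 - \left(-990463 - -345475\right) = 3271894 - \left(-990463 + 345475\right) = 3271894 - -644988 = 3271894 + 644988 = 3916882$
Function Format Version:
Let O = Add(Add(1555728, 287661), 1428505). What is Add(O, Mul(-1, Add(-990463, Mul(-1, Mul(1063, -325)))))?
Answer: 3916882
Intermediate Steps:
O = 3271894 (O = Add(1843389, 1428505) = 3271894)
Add(O, Mul(-1, Add(-990463, Mul(-1, Mul(1063, -325))))) = Add(3271894, Mul(-1, Add(-990463, Mul(-1, Mul(1063, -325))))) = Add(3271894, Mul(-1, Add(-990463, Mul(-1, -345475)))) = Add(3271894, Mul(-1, Add(-990463, 345475))) = Add(3271894, Mul(-1, -644988)) = Add(3271894, 644988) = 3916882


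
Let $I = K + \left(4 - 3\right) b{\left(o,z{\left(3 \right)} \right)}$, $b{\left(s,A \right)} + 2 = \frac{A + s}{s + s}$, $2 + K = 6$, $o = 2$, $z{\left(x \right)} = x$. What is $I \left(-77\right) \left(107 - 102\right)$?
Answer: $- \frac{5005}{4} \approx -1251.3$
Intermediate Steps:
$K = 4$ ($K = -2 + 6 = 4$)
$b{\left(s,A \right)} = -2 + \frac{A + s}{2 s}$ ($b{\left(s,A \right)} = -2 + \frac{A + s}{s + s} = -2 + \frac{A + s}{2 s}$)
$I = \frac{13}{4}$ ($I = 4 + \left(4 - 3\right) \frac{3 - 6}{2 \cdot 2} = 4 + 1 \cdot \frac{1}{2} \cdot \frac{1}{2} \left(3 - 6\right) = 4 + 1 \cdot \frac{1}{2} \cdot \frac{1}{2} \left(-3\right) = 4 + 1 \left(- \frac{3}{4}\right) = 4 - \frac{3}{4} = \frac{13}{4} \approx 3.25$)
$I \left(-77\right) \left(107 - 102\right) = \frac{13}{4} \left(-77\right) \left(107 - 102\right) = \left(- \frac{1001}{4}\right) 5 = - \frac{5005}{4}$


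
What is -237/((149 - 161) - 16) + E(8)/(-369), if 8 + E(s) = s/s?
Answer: 87649/10332 ≈ 8.4833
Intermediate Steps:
E(s) = -7 (E(s) = -8 + s/s = -8 + 1 = -7)
-237/((149 - 161) - 16) + E(8)/(-369) = -237/((149 - 161) - 16) - 7/(-369) = -237/(-12 - 16) - 7*(-1/369) = -237/(-28) + 7/369 = -237*(-1/28) + 7/369 = 237/28 + 7/369 = 87649/10332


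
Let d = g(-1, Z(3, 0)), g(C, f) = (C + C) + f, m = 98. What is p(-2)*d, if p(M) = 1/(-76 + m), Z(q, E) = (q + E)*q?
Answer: 7/22 ≈ 0.31818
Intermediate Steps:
Z(q, E) = q*(E + q) (Z(q, E) = (E + q)*q = q*(E + q))
g(C, f) = f + 2*C (g(C, f) = 2*C + f = f + 2*C)
d = 7 (d = 3*(0 + 3) + 2*(-1) = 3*3 - 2 = 9 - 2 = 7)
p(M) = 1/22 (p(M) = 1/(-76 + 98) = 1/22)
p(-2)*d = (1/22)*7 = 7/22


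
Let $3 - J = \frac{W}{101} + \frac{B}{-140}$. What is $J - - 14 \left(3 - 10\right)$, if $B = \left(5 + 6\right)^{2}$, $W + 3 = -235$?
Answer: $- \frac{1297759}{14140} \approx -91.779$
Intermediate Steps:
$W = -238$ ($W = -3 - 235 = -238$)
$B = 121$ ($B = 11^{2} = 121$)
$J = \frac{87961}{14140}$ ($J = 3 - \left(- \frac{238}{101} + \frac{121}{-140}\right) = 3 - \left(\left(-238\right) \frac{1}{101} + 121 \left(- \frac{1}{140}\right)\right) = 3 - \left(- \frac{238}{101} - \frac{121}{140}\right) = 3 - - \frac{45541}{14140} = 3 + \frac{45541}{14140} = \frac{87961}{14140} \approx 6.2207$)
$J - - 14 \left(3 - 10\right) = \frac{87961}{14140} - - 14 \left(3 - 10\right) = \frac{87961}{14140} - \left(-14\right) \left(-7\right) = \frac{87961}{14140} - 98 = - \frac{1297759}{14140}$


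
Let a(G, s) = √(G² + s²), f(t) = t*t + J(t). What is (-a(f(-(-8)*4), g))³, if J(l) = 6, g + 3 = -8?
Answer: -1061021*√1061021 ≈ -1.0929e+9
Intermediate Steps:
g = -11 (g = -3 - 8 = -11)
f(t) = 6 + t² (f(t) = t*t + 6 = t² + 6 = 6 + t²)
(-a(f(-(-8)*4), g))³ = (-√((6 + (-(-8)*4)²)² + (-11)²))³ = (-√((6 + (-4*(-8))²)² + 121))³ = (-√((6 + 32²)² + 121))³ = (-√((6 + 1024)² + 121))³ = (-√(1030² + 121))³ = (-√(1060900 + 121))³ = (-√1061021)³ = -1061021*√1061021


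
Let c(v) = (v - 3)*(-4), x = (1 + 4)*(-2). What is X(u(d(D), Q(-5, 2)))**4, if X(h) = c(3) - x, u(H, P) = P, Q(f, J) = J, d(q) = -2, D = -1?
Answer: 10000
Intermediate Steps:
x = -10 (x = 5*(-2) = -10)
c(v) = 12 - 4*v (c(v) = (-3 + v)*(-4) = 12 - 4*v)
X(h) = 10 (X(h) = (12 - 4*3) - 1*(-10) = (12 - 12) + 10 = 0 + 10 = 10)
X(u(d(D), Q(-5, 2)))**4 = 10**4 = 10000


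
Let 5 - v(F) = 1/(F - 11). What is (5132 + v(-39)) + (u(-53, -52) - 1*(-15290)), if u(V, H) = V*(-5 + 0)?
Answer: 1034601/50 ≈ 20692.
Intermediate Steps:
u(V, H) = -5*V (u(V, H) = V*(-5) = -5*V)
v(F) = 5 - 1/(-11 + F) (v(F) = 5 - 1/(F - 11) = 5 - 1/(-11 + F))
(5132 + v(-39)) + (u(-53, -52) - 1*(-15290)) = (5132 + (-56 + 5*(-39))/(-11 - 39)) + (-5*(-53) - 1*(-15290)) = (5132 + (-56 - 195)/(-50)) + (265 + 15290) = (5132 - 1/50*(-251)) + 15555 = (5132 + 251/50) + 15555 = 256851/50 + 15555 = 1034601/50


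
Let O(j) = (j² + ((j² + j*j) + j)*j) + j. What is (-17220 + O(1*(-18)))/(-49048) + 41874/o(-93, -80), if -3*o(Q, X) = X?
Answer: 385235511/245240 ≈ 1570.9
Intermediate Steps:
o(Q, X) = -X/3
O(j) = j + j² + j*(j + 2*j²) (O(j) = (j² + ((j² + j²) + j)*j) + j = (j² + (2*j² + j)*j) + j = (j² + (j + 2*j²)*j) + j = (j² + j*(j + 2*j²)) + j = j + j² + j*(j + 2*j²))
(-17220 + O(1*(-18)))/(-49048) + 41874/o(-93, -80) = (-17220 + (1*(-18))*(1 + 2*(1*(-18)) + 2*(1*(-18))²))/(-49048) + 41874/((-⅓*(-80))) = (-17220 - 18*(1 + 2*(-18) + 2*(-18)²))*(-1/49048) + 41874/(80/3) = (-17220 - 18*(1 - 36 + 2*324))*(-1/49048) + 41874*(3/80) = (-17220 - 18*(1 - 36 + 648))*(-1/49048) + 62811/40 = (-17220 - 18*613)*(-1/49048) + 62811/40 = (-17220 - 11034)*(-1/49048) + 62811/40 = -28254*(-1/49048) + 62811/40 = 14127/24524 + 62811/40 = 385235511/245240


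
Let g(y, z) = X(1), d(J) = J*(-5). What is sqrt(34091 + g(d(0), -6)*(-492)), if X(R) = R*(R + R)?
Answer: sqrt(33107) ≈ 181.95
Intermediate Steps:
d(J) = -5*J
X(R) = 2*R**2 (X(R) = R*(2*R) = 2*R**2)
g(y, z) = 2 (g(y, z) = 2*1**2 = 2*1 = 2)
sqrt(34091 + g(d(0), -6)*(-492)) = sqrt(34091 + 2*(-492)) = sqrt(34091 - 984) = sqrt(33107)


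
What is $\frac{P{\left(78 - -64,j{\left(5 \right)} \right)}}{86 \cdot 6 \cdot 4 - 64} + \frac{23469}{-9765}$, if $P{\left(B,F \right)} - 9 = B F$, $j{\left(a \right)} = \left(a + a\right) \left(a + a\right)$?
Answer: $\frac{6120859}{1302000} \approx 4.7011$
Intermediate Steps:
$j{\left(a \right)} = 4 a^{2}$ ($j{\left(a \right)} = 2 a 2 a = 4 a^{2}$)
$P{\left(B,F \right)} = 9 + B F$
$\frac{P{\left(78 - -64,j{\left(5 \right)} \right)}}{86 \cdot 6 \cdot 4 - 64} + \frac{23469}{-9765} = \frac{9 + \left(78 - -64\right) 4 \cdot 5^{2}}{86 \cdot 6 \cdot 4 - 64} + \frac{23469}{-9765} = \frac{9 + \left(78 + 64\right) 4 \cdot 25}{86 \cdot 24 - 64} + 23469 \left(- \frac{1}{9765}\right) = \frac{9 + 142 \cdot 100}{2064 - 64} - \frac{7823}{3255} = \frac{9 + 14200}{2000} - \frac{7823}{3255} = 14209 \cdot \frac{1}{2000} - \frac{7823}{3255} = \frac{14209}{2000} - \frac{7823}{3255} = \frac{6120859}{1302000}$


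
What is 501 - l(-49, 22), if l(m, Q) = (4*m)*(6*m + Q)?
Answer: -52811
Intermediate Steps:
l(m, Q) = 4*m*(Q + 6*m) (l(m, Q) = (4*m)*(Q + 6*m) = 4*m*(Q + 6*m))
501 - l(-49, 22) = 501 - 4*(-49)*(22 + 6*(-49)) = 501 - 4*(-49)*(22 - 294) = 501 - 4*(-49)*(-272) = 501 - 1*53312 = 501 - 53312 = -52811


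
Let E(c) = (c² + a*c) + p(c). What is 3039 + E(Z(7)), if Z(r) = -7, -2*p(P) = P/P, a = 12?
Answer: 6007/2 ≈ 3003.5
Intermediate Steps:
p(P) = -½ (p(P) = -P/(2*P) = -½*1 = -½)
E(c) = -½ + c² + 12*c (E(c) = (c² + 12*c) - ½ = -½ + c² + 12*c)
3039 + E(Z(7)) = 3039 + (-½ + (-7)² + 12*(-7)) = 3039 + (-½ + 49 - 84) = 3039 - 71/2 = 6007/2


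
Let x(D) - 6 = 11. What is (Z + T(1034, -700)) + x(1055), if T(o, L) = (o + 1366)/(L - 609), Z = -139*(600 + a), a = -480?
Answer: -21814267/1309 ≈ -16665.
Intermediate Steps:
x(D) = 17 (x(D) = 6 + 11 = 17)
Z = -16680 (Z = -139*(600 - 480) = -139*120 = -16680)
T(o, L) = (1366 + o)/(-609 + L)
(Z + T(1034, -700)) + x(1055) = (-16680 + (1366 + 1034)/(-609 - 700)) + 17 = (-16680 + 2400/(-1309)) + 17 = (-16680 - 1/1309*2400) + 17 = (-16680 - 2400/1309) + 17 = -21836520/1309 + 17 = -21814267/1309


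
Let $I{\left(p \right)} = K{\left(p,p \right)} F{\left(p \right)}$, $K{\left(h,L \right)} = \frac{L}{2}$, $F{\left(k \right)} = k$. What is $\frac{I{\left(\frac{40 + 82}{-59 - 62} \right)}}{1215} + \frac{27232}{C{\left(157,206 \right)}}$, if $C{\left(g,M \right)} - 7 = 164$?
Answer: $\frac{53825142518}{337987485} \approx 159.25$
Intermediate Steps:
$C{\left(g,M \right)} = 171$ ($C{\left(g,M \right)} = 7 + 164 = 171$)
$K{\left(h,L \right)} = \frac{L}{2}$ ($K{\left(h,L \right)} = L \frac{1}{2} = \frac{L}{2}$)
$I{\left(p \right)} = \frac{p^{2}}{2}$ ($I{\left(p \right)} = \frac{p}{2} p = \frac{p^{2}}{2}$)
$\frac{I{\left(\frac{40 + 82}{-59 - 62} \right)}}{1215} + \frac{27232}{C{\left(157,206 \right)}} = \frac{\frac{1}{2} \left(\frac{40 + 82}{-59 - 62}\right)^{2}}{1215} + \frac{27232}{171} = \frac{\left(\frac{122}{-121}\right)^{2}}{2} \cdot \frac{1}{1215} + 27232 \cdot \frac{1}{171} = \frac{\left(122 \left(- \frac{1}{121}\right)\right)^{2}}{2} \cdot \frac{1}{1215} + \frac{27232}{171} = \frac{\left(- \frac{122}{121}\right)^{2}}{2} \cdot \frac{1}{1215} + \frac{27232}{171} = \frac{1}{2} \cdot \frac{14884}{14641} \cdot \frac{1}{1215} + \frac{27232}{171} = \frac{7442}{14641} \cdot \frac{1}{1215} + \frac{27232}{171} = \frac{7442}{17788815} + \frac{27232}{171} = \frac{53825142518}{337987485}$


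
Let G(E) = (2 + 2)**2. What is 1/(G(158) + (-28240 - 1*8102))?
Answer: -1/36326 ≈ -2.7528e-5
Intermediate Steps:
G(E) = 16 (G(E) = 4**2 = 16)
1/(G(158) + (-28240 - 1*8102)) = 1/(16 + (-28240 - 1*8102)) = 1/(16 + (-28240 - 8102)) = 1/(16 - 36342) = 1/(-36326) = -1/36326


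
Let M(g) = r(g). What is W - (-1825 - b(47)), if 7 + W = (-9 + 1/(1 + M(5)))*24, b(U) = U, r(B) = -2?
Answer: 1625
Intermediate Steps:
M(g) = -2
W = -247 (W = -7 + (-9 + 1/(1 - 2))*24 = -7 + (-9 + 1/(-1))*24 = -7 + (-9 - 1)*24 = -7 - 10*24 = -7 - 240 = -247)
W - (-1825 - b(47)) = -247 - (-1825 - 1*47) = -247 - (-1825 - 47) = -247 - 1*(-1872) = -247 + 1872 = 1625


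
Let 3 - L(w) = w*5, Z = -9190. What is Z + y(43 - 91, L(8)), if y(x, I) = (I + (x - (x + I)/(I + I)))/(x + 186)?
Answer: -31284885/3404 ≈ -9190.6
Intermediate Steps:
L(w) = 3 - 5*w (L(w) = 3 - w*5 = 3 - 5*w)
y(x, I) = (I + x - (I + x)/(2*I))/(186 + x) (y(x, I) = (I + (x - (I + x)/(2*I)))/(186 + x) = (I + x - (I + x)/(2*I))/(186 + x))
Z + y(43 - 91, L(8)) = -9190 + ((3 - 5*8)**2 - (3 - 5*8)/2 - (43 - 91)/2 + (3 - 5*8)*(43 - 91))/((3 - 5*8)*(186 + (43 - 91))) = -9190 + ((3 - 40)**2 - (3 - 40)/2 - 1/2*(-48) + (3 - 40)*(-48))/((3 - 40)*(186 - 48)) = -9190 + ((-37)**2 - 1/2*(-37) + 24 - 37*(-48))/(-37*138) = -9190 - 1/37*1/138*(1369 + 37/2 + 24 + 1776) = -9190 - 1/37*1/138*6375/2 = -9190 - 2125/3404 = -31284885/3404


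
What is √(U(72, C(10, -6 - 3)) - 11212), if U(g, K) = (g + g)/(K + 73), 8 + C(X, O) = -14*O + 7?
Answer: 2*I*√339141/11 ≈ 105.88*I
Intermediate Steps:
C(X, O) = -1 - 14*O (C(X, O) = -8 + (-14*O + 7) = -8 + (7 - 14*O) = -1 - 14*O)
U(g, K) = 2*g/(73 + K) (U(g, K) = (2*g)/(73 + K) = 2*g/(73 + K))
√(U(72, C(10, -6 - 3)) - 11212) = √(2*72/(73 + (-1 - 14*(-6 - 3))) - 11212) = √(2*72/(73 + (-1 - 14*(-9))) - 11212) = √(2*72/(73 + (-1 + 126)) - 11212) = √(2*72/(73 + 125) - 11212) = √(2*72/198 - 11212) = √(2*72*(1/198) - 11212) = √(8/11 - 11212) = √(-123324/11) = 2*I*√339141/11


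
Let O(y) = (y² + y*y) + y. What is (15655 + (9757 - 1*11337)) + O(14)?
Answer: 14481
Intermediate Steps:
O(y) = y + 2*y² (O(y) = (y² + y²) + y = 2*y² + y = y + 2*y²)
(15655 + (9757 - 1*11337)) + O(14) = (15655 + (9757 - 1*11337)) + 14*(1 + 2*14) = (15655 + (9757 - 11337)) + 14*(1 + 28) = (15655 - 1580) + 14*29 = 14075 + 406 = 14481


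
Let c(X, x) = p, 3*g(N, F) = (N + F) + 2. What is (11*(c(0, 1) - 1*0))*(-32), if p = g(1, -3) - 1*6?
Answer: 2112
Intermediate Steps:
g(N, F) = 2/3 + F/3 + N/3 (g(N, F) = ((N + F) + 2)/3 = ((F + N) + 2)/3 = (2 + F + N)/3 = 2/3 + F/3 + N/3)
p = -6 (p = (2/3 + (1/3)*(-3) + (1/3)*1) - 1*6 = (2/3 - 1 + 1/3) - 6 = 0 - 6 = -6)
c(X, x) = -6
(11*(c(0, 1) - 1*0))*(-32) = (11*(-6 - 1*0))*(-32) = (11*(-6 + 0))*(-32) = (11*(-6))*(-32) = -66*(-32) = 2112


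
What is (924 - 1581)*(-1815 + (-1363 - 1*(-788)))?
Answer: 1570230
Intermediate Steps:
(924 - 1581)*(-1815 + (-1363 - 1*(-788))) = -657*(-1815 + (-1363 + 788)) = -657*(-1815 - 575) = -657*(-2390) = 1570230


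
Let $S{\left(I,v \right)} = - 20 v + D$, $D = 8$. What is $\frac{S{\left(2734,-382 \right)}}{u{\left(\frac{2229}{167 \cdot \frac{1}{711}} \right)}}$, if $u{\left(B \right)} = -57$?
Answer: $- \frac{7648}{57} \approx -134.18$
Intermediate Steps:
$S{\left(I,v \right)} = 8 - 20 v$ ($S{\left(I,v \right)} = - 20 v + 8 = 8 - 20 v$)
$\frac{S{\left(2734,-382 \right)}}{u{\left(\frac{2229}{167 \cdot \frac{1}{711}} \right)}} = \frac{8 - -7640}{-57} = \left(8 + 7640\right) \left(- \frac{1}{57}\right) = 7648 \left(- \frac{1}{57}\right) = - \frac{7648}{57}$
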